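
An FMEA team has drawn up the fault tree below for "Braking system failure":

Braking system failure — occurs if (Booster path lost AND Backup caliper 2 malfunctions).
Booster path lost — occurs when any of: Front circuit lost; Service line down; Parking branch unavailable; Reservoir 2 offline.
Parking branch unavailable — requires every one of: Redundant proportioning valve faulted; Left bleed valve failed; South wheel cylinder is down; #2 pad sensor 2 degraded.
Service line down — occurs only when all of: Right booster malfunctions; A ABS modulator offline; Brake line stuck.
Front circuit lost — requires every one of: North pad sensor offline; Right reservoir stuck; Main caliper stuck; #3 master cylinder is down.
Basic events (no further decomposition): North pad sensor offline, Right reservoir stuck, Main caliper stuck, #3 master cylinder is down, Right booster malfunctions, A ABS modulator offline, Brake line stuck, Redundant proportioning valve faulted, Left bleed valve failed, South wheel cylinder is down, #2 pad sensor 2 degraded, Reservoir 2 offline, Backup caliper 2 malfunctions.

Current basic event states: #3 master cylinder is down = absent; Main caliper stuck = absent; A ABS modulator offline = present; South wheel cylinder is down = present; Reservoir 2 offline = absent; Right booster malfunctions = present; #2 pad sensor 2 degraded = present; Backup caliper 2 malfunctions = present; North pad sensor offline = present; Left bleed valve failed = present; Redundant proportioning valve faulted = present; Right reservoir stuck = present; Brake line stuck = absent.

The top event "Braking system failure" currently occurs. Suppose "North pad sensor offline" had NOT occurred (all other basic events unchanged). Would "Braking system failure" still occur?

Counterfactual: set "North pad sensor offline" to not occurred.
Front circuit lost [AND]: North pad sensor offline=not, Right reservoir stuck=occurs, Main caliper stuck=not, #3 master cylinder is down=not → not all inputs occur → does not occur.
Service line down [AND]: Right booster malfunctions=occurs, A ABS modulator offline=occurs, Brake line stuck=not → not all inputs occur → does not occur.
Parking branch unavailable [AND]: Redundant proportioning valve faulted=occurs, Left bleed valve failed=occurs, South wheel cylinder is down=occurs, #2 pad sensor 2 degraded=occurs → all inputs occur → occurs.
Booster path lost [OR]: Front circuit lost=not, Service line down=not, Parking branch unavailable=occurs, Reservoir 2 offline=not → at least one input occurs → occurs.
Braking system failure [AND]: Booster path lost=occurs, Backup caliper 2 malfunctions=occurs → all inputs occur → occurs.

Yes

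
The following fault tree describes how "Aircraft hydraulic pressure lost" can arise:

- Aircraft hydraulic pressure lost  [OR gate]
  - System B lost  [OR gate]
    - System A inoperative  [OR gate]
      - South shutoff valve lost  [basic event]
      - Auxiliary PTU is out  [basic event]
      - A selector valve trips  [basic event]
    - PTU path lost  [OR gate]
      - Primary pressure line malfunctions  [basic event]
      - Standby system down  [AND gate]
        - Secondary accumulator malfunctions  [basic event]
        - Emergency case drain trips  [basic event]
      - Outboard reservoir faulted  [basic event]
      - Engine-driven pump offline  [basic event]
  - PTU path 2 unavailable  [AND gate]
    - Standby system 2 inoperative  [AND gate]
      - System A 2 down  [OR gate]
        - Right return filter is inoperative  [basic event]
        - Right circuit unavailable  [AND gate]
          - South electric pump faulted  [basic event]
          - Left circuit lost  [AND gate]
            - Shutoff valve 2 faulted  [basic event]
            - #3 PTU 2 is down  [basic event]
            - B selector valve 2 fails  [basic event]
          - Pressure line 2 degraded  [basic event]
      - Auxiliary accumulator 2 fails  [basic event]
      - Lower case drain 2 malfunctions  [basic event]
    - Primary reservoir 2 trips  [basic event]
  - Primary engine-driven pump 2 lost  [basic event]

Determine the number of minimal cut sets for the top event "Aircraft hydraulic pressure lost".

System A inoperative [OR]: union of children's cut sets → 3 cut set(s).
Standby system down [AND]: one cut set from each child combined → 1 × 1 = 1 cut set(s).
PTU path lost [OR]: union of children's cut sets → 4 cut set(s).
System B lost [OR]: union of children's cut sets → 7 cut set(s).
Left circuit lost [AND]: one cut set from each child combined → 1 × 1 × 1 = 1 cut set(s).
Right circuit unavailable [AND]: one cut set from each child combined → 1 × 1 × 1 = 1 cut set(s).
System A 2 down [OR]: union of children's cut sets → 2 cut set(s).
Standby system 2 inoperative [AND]: one cut set from each child combined → 2 × 1 × 1 = 2 cut set(s).
PTU path 2 unavailable [AND]: one cut set from each child combined → 2 × 1 = 2 cut set(s).
Aircraft hydraulic pressure lost [OR]: union of children's cut sets → 10 cut set(s).
Minimal cut sets: {South shutoff valve lost}; {Auxiliary PTU is out}; {A selector valve trips}; {Primary pressure line malfunctions}; {Emergency case drain trips, Secondary accumulator malfunctions}; {Outboard reservoir faulted}; {Engine-driven pump offline}; {Auxiliary accumulator 2 fails, Lower case drain 2 malfunctions, Primary reservoir 2 trips, Right return filter is inoperative}; {#3 PTU 2 is down, Auxiliary accumulator 2 fails, B selector valve 2 fails, Lower case drain 2 malfunctions, Pressure line 2 degraded, Primary reservoir 2 trips, Shutoff valve 2 faulted, South electric pump faulted}; {Primary engine-driven pump 2 lost}.

10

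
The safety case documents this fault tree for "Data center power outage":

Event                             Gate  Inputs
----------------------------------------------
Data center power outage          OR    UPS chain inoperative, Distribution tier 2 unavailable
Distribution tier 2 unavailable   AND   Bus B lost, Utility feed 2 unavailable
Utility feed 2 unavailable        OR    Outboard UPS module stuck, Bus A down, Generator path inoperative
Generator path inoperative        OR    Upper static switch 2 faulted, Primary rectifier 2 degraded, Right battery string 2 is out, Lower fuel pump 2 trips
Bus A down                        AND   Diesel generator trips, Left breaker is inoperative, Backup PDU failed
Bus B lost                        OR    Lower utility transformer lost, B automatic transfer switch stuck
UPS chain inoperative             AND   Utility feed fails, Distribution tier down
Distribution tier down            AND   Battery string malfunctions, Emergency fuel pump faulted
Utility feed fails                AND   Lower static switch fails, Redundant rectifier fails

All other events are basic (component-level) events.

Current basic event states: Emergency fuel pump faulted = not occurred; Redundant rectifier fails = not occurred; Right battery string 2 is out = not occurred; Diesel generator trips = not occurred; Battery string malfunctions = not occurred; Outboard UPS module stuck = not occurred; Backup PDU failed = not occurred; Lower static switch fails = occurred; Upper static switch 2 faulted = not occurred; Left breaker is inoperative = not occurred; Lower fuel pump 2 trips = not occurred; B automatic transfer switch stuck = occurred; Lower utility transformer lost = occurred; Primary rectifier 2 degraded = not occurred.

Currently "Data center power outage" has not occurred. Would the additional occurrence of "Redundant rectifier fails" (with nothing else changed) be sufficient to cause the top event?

No

Counterfactual: set "Redundant rectifier fails" to occurred.
Utility feed fails [AND]: Lower static switch fails=occurs, Redundant rectifier fails=occurs → all inputs occur → occurs.
Distribution tier down [AND]: Battery string malfunctions=not, Emergency fuel pump faulted=not → not all inputs occur → does not occur.
UPS chain inoperative [AND]: Utility feed fails=occurs, Distribution tier down=not → not all inputs occur → does not occur.
Bus B lost [OR]: Lower utility transformer lost=occurs, B automatic transfer switch stuck=occurs → at least one input occurs → occurs.
Bus A down [AND]: Diesel generator trips=not, Left breaker is inoperative=not, Backup PDU failed=not → not all inputs occur → does not occur.
Generator path inoperative [OR]: Upper static switch 2 faulted=not, Primary rectifier 2 degraded=not, Right battery string 2 is out=not, Lower fuel pump 2 trips=not → no input occurs → does not occur.
Utility feed 2 unavailable [OR]: Outboard UPS module stuck=not, Bus A down=not, Generator path inoperative=not → no input occurs → does not occur.
Distribution tier 2 unavailable [AND]: Bus B lost=occurs, Utility feed 2 unavailable=not → not all inputs occur → does not occur.
Data center power outage [OR]: UPS chain inoperative=not, Distribution tier 2 unavailable=not → no input occurs → does not occur.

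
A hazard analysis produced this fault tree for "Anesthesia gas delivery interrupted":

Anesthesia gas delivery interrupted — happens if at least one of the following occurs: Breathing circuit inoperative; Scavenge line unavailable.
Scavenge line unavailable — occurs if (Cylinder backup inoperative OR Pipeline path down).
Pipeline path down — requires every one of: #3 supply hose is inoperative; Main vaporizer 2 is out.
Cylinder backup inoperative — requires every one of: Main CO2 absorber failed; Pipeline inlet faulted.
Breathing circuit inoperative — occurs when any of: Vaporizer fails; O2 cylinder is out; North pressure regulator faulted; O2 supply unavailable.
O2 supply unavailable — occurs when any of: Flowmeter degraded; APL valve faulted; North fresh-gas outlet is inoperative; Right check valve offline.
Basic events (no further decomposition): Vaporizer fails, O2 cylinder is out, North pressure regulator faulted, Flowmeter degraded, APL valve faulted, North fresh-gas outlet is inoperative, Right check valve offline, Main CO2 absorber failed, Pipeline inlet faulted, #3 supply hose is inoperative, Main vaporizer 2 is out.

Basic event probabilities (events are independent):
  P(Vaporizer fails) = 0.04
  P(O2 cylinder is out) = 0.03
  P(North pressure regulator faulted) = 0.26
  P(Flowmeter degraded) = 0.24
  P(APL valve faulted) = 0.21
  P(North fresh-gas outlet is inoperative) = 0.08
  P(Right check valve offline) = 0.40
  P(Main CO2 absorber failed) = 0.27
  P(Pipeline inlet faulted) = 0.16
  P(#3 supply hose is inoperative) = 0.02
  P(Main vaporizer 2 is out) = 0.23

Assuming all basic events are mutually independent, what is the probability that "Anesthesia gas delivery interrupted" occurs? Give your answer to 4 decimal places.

P(O2 supply unavailable) [OR] = 1 − (1−0.24) × (1−0.21) × (1−0.08) × (1−0.40) = 0.668579
P(Breathing circuit inoperative) [OR] = 1 − (1−0.04) × (1−0.03) × (1−0.26) × (1−0.668579) = 0.771622
P(Cylinder backup inoperative) [AND] = 0.27 × 0.16 = 0.043200
P(Pipeline path down) [AND] = 0.02 × 0.23 = 0.004600
P(Scavenge line unavailable) [OR] = 1 − (1−0.043200) × (1−0.004600) = 0.047601
P(Anesthesia gas delivery interrupted) [OR] = 1 − (1−0.771622) × (1−0.047601) = 0.782493
Rounded to 4 decimal places: P(Anesthesia gas delivery interrupted) ≈ 0.7825.

0.7825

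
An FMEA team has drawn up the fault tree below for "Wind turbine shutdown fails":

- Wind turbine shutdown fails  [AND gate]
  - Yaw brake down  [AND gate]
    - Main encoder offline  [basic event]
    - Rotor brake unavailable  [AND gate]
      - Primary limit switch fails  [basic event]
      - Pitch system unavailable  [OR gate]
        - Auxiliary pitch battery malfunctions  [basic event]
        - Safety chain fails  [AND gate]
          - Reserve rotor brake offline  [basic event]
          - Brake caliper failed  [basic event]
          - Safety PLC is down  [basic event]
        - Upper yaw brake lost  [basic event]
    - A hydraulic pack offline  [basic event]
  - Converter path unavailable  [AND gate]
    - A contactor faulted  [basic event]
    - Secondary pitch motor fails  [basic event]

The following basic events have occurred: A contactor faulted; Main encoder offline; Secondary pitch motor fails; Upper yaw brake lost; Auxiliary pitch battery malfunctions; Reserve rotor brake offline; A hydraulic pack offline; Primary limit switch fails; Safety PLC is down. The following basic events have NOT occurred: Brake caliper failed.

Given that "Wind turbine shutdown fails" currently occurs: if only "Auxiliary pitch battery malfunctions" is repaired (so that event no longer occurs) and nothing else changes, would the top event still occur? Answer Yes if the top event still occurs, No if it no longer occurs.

Counterfactual: set "Auxiliary pitch battery malfunctions" to not occurred.
Safety chain fails [AND]: Reserve rotor brake offline=occurs, Brake caliper failed=not, Safety PLC is down=occurs → not all inputs occur → does not occur.
Pitch system unavailable [OR]: Auxiliary pitch battery malfunctions=not, Safety chain fails=not, Upper yaw brake lost=occurs → at least one input occurs → occurs.
Rotor brake unavailable [AND]: Primary limit switch fails=occurs, Pitch system unavailable=occurs → all inputs occur → occurs.
Yaw brake down [AND]: Main encoder offline=occurs, Rotor brake unavailable=occurs, A hydraulic pack offline=occurs → all inputs occur → occurs.
Converter path unavailable [AND]: A contactor faulted=occurs, Secondary pitch motor fails=occurs → all inputs occur → occurs.
Wind turbine shutdown fails [AND]: Yaw brake down=occurs, Converter path unavailable=occurs → all inputs occur → occurs.

Yes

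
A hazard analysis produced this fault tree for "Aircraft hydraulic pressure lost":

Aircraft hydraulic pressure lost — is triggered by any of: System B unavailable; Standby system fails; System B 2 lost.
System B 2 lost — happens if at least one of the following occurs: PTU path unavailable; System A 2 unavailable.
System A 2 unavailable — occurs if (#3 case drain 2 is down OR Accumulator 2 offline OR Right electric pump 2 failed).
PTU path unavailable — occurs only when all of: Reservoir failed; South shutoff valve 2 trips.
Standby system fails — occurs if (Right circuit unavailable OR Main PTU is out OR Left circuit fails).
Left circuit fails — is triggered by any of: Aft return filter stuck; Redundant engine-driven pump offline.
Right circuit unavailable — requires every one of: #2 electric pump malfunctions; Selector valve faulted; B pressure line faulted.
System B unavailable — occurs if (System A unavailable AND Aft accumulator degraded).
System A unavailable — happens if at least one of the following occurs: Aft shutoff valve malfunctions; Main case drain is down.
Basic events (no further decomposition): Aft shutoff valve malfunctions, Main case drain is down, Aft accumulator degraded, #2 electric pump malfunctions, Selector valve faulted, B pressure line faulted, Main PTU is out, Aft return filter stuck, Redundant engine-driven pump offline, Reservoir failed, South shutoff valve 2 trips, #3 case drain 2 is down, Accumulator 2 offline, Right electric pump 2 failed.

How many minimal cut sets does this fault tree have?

System A unavailable [OR]: union of children's cut sets → 2 cut set(s).
System B unavailable [AND]: one cut set from each child combined → 2 × 1 = 2 cut set(s).
Right circuit unavailable [AND]: one cut set from each child combined → 1 × 1 × 1 = 1 cut set(s).
Left circuit fails [OR]: union of children's cut sets → 2 cut set(s).
Standby system fails [OR]: union of children's cut sets → 4 cut set(s).
PTU path unavailable [AND]: one cut set from each child combined → 1 × 1 = 1 cut set(s).
System A 2 unavailable [OR]: union of children's cut sets → 3 cut set(s).
System B 2 lost [OR]: union of children's cut sets → 4 cut set(s).
Aircraft hydraulic pressure lost [OR]: union of children's cut sets → 10 cut set(s).
Minimal cut sets: {Aft accumulator degraded, Aft shutoff valve malfunctions}; {Aft accumulator degraded, Main case drain is down}; {#2 electric pump malfunctions, B pressure line faulted, Selector valve faulted}; {Main PTU is out}; {Aft return filter stuck}; {Redundant engine-driven pump offline}; {Reservoir failed, South shutoff valve 2 trips}; {#3 case drain 2 is down}; {Accumulator 2 offline}; {Right electric pump 2 failed}.

10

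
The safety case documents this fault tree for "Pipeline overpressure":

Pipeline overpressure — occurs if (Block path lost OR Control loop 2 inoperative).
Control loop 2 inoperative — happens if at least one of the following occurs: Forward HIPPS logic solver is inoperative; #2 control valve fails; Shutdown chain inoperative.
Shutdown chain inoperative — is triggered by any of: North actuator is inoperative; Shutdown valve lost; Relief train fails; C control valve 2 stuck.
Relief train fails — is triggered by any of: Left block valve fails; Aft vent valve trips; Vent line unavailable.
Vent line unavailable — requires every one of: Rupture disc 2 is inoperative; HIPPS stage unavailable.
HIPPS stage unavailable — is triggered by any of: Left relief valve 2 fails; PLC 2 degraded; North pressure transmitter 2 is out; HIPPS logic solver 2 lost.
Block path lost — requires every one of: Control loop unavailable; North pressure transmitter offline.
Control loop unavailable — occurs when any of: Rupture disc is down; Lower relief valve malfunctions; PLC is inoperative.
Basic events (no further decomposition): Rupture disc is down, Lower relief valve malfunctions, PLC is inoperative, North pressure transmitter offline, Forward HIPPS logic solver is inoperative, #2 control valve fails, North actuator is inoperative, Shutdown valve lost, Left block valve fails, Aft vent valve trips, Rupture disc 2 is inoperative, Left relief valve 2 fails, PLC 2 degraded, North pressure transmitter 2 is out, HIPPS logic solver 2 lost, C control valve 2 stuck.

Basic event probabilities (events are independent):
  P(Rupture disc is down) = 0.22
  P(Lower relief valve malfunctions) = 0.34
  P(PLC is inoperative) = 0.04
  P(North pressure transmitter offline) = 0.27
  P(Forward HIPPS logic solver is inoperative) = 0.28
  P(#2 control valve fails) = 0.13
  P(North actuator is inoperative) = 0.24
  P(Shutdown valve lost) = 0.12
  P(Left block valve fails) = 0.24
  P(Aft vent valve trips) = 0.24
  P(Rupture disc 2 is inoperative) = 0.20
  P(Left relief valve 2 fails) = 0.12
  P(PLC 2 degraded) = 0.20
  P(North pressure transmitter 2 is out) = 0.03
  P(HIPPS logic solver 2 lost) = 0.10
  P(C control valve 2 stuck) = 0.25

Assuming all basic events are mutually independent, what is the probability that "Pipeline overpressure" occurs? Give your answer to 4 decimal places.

P(Control loop unavailable) [OR] = 1 − (1−0.22) × (1−0.34) × (1−0.04) = 0.505792
P(Block path lost) [AND] = 0.505792 × 0.27 = 0.136564
P(HIPPS stage unavailable) [OR] = 1 − (1−0.12) × (1−0.20) × (1−0.03) × (1−0.10) = 0.385408
P(Vent line unavailable) [AND] = 0.20 × 0.385408 = 0.077082
P(Relief train fails) [OR] = 1 − (1−0.24) × (1−0.24) × (1−0.077082) = 0.466923
P(Shutdown chain inoperative) [OR] = 1 − (1−0.24) × (1−0.12) × (1−0.466923) × (1−0.25) = 0.732609
P(Control loop 2 inoperative) [OR] = 1 − (1−0.28) × (1−0.13) × (1−0.732609) = 0.832506
P(Pipeline overpressure) [OR] = 1 − (1−0.136564) × (1−0.832506) = 0.855380
Rounded to 4 decimal places: P(Pipeline overpressure) ≈ 0.8554.

0.8554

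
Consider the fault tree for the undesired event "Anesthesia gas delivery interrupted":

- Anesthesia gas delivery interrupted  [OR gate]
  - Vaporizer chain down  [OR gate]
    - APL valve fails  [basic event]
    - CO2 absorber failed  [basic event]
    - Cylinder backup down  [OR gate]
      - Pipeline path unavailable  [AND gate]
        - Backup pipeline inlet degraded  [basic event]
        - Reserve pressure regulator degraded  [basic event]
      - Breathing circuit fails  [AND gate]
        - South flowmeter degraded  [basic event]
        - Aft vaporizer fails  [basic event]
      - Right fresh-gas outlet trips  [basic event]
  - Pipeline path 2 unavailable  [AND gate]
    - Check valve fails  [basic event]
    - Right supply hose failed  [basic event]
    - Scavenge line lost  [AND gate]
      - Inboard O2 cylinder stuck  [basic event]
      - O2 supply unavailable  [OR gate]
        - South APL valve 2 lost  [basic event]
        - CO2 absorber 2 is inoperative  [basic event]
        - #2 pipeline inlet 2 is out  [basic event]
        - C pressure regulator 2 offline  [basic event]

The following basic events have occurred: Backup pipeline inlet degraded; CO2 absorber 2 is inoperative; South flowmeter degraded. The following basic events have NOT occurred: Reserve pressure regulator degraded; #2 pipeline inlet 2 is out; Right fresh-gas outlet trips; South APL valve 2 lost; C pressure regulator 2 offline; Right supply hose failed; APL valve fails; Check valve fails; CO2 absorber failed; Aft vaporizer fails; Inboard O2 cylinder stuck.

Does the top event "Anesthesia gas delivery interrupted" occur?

No

Pipeline path unavailable [AND]: Backup pipeline inlet degraded=occurs, Reserve pressure regulator degraded=not → not all inputs occur → does not occur.
Breathing circuit fails [AND]: South flowmeter degraded=occurs, Aft vaporizer fails=not → not all inputs occur → does not occur.
Cylinder backup down [OR]: Pipeline path unavailable=not, Breathing circuit fails=not, Right fresh-gas outlet trips=not → no input occurs → does not occur.
Vaporizer chain down [OR]: APL valve fails=not, CO2 absorber failed=not, Cylinder backup down=not → no input occurs → does not occur.
O2 supply unavailable [OR]: South APL valve 2 lost=not, CO2 absorber 2 is inoperative=occurs, #2 pipeline inlet 2 is out=not, C pressure regulator 2 offline=not → at least one input occurs → occurs.
Scavenge line lost [AND]: Inboard O2 cylinder stuck=not, O2 supply unavailable=occurs → not all inputs occur → does not occur.
Pipeline path 2 unavailable [AND]: Check valve fails=not, Right supply hose failed=not, Scavenge line lost=not → not all inputs occur → does not occur.
Anesthesia gas delivery interrupted [OR]: Vaporizer chain down=not, Pipeline path 2 unavailable=not → no input occurs → does not occur.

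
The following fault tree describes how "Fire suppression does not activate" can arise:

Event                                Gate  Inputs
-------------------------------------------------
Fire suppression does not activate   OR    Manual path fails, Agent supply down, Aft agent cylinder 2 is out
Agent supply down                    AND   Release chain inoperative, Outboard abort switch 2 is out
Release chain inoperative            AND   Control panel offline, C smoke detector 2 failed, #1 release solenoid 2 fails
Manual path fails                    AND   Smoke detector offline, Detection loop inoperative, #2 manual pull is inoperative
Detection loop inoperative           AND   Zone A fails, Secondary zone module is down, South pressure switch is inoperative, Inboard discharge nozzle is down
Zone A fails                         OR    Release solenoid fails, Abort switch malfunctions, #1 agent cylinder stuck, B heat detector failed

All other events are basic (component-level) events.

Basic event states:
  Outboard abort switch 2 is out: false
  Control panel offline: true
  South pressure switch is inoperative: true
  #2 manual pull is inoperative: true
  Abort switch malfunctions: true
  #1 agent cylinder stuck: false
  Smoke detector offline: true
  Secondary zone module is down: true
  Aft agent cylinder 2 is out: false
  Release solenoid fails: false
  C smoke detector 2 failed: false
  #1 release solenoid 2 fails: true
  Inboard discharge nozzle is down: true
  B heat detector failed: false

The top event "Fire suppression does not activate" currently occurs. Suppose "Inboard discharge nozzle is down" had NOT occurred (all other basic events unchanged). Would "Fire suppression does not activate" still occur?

No

Counterfactual: set "Inboard discharge nozzle is down" to not occurred.
Zone A fails [OR]: Release solenoid fails=not, Abort switch malfunctions=occurs, #1 agent cylinder stuck=not, B heat detector failed=not → at least one input occurs → occurs.
Detection loop inoperative [AND]: Zone A fails=occurs, Secondary zone module is down=occurs, South pressure switch is inoperative=occurs, Inboard discharge nozzle is down=not → not all inputs occur → does not occur.
Manual path fails [AND]: Smoke detector offline=occurs, Detection loop inoperative=not, #2 manual pull is inoperative=occurs → not all inputs occur → does not occur.
Release chain inoperative [AND]: Control panel offline=occurs, C smoke detector 2 failed=not, #1 release solenoid 2 fails=occurs → not all inputs occur → does not occur.
Agent supply down [AND]: Release chain inoperative=not, Outboard abort switch 2 is out=not → not all inputs occur → does not occur.
Fire suppression does not activate [OR]: Manual path fails=not, Agent supply down=not, Aft agent cylinder 2 is out=not → no input occurs → does not occur.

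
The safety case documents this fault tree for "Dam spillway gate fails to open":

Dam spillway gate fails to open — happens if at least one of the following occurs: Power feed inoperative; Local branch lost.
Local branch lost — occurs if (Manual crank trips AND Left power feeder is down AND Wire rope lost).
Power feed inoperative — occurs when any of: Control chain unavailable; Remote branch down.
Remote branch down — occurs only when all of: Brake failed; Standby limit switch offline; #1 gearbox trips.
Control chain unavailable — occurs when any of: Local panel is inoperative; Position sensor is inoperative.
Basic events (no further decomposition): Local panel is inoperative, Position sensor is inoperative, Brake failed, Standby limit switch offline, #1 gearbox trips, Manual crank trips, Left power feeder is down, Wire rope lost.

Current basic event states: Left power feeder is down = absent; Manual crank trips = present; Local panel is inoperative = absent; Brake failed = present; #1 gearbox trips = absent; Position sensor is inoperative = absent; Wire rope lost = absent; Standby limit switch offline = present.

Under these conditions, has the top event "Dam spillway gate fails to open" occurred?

Control chain unavailable [OR]: Local panel is inoperative=not, Position sensor is inoperative=not → no input occurs → does not occur.
Remote branch down [AND]: Brake failed=occurs, Standby limit switch offline=occurs, #1 gearbox trips=not → not all inputs occur → does not occur.
Power feed inoperative [OR]: Control chain unavailable=not, Remote branch down=not → no input occurs → does not occur.
Local branch lost [AND]: Manual crank trips=occurs, Left power feeder is down=not, Wire rope lost=not → not all inputs occur → does not occur.
Dam spillway gate fails to open [OR]: Power feed inoperative=not, Local branch lost=not → no input occurs → does not occur.

No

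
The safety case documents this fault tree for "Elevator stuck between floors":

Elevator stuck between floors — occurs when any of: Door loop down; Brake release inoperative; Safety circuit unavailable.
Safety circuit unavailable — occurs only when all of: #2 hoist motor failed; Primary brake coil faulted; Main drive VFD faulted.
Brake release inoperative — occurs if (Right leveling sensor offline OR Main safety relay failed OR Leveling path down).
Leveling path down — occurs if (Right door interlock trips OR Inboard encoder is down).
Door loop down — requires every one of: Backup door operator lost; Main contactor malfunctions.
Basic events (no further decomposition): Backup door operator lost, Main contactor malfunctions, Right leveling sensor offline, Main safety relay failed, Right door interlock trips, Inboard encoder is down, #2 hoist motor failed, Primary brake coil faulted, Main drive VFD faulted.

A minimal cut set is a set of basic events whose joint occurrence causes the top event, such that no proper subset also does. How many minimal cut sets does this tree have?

Door loop down [AND]: one cut set from each child combined → 1 × 1 = 1 cut set(s).
Leveling path down [OR]: union of children's cut sets → 2 cut set(s).
Brake release inoperative [OR]: union of children's cut sets → 4 cut set(s).
Safety circuit unavailable [AND]: one cut set from each child combined → 1 × 1 × 1 = 1 cut set(s).
Elevator stuck between floors [OR]: union of children's cut sets → 6 cut set(s).
Minimal cut sets: {Backup door operator lost, Main contactor malfunctions}; {Right leveling sensor offline}; {Main safety relay failed}; {Right door interlock trips}; {Inboard encoder is down}; {#2 hoist motor failed, Main drive VFD faulted, Primary brake coil faulted}.

6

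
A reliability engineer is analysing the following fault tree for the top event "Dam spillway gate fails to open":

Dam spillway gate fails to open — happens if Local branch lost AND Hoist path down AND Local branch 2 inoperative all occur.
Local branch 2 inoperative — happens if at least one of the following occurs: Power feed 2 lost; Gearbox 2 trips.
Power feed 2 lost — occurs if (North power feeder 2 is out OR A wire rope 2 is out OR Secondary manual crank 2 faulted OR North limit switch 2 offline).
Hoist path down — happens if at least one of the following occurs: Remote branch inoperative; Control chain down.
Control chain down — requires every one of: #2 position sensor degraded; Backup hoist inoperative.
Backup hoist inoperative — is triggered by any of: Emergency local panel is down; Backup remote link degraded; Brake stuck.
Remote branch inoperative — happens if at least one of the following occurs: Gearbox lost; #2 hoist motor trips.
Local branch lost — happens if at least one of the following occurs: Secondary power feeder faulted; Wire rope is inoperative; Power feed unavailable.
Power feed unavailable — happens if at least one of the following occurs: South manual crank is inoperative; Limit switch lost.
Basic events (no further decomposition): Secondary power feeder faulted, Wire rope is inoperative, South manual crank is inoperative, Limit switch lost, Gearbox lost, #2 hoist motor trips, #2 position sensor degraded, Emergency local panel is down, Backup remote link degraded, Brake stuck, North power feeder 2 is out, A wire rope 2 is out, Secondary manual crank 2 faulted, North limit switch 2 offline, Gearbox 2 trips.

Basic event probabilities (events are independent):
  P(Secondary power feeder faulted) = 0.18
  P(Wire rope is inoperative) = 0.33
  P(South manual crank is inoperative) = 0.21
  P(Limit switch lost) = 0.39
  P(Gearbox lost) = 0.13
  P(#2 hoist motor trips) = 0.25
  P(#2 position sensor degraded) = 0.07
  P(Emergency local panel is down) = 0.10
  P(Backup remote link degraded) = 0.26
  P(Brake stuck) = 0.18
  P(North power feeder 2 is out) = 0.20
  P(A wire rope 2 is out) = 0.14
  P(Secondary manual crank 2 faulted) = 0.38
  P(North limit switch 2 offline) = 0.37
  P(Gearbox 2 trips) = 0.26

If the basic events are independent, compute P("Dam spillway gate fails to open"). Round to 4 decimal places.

0.2169

P(Power feed unavailable) [OR] = 1 − (1−0.21) × (1−0.39) = 0.518100
P(Local branch lost) [OR] = 1 − (1−0.18) × (1−0.33) × (1−0.518100) = 0.735244
P(Remote branch inoperative) [OR] = 1 − (1−0.13) × (1−0.25) = 0.347500
P(Backup hoist inoperative) [OR] = 1 − (1−0.10) × (1−0.26) × (1−0.18) = 0.453880
P(Control chain down) [AND] = 0.07 × 0.453880 = 0.031772
P(Hoist path down) [OR] = 1 − (1−0.347500) × (1−0.031772) = 0.368231
P(Power feed 2 lost) [OR] = 1 − (1−0.20) × (1−0.14) × (1−0.38) × (1−0.37) = 0.731267
P(Local branch 2 inoperative) [OR] = 1 − (1−0.731267) × (1−0.26) = 0.801138
P(Dam spillway gate fails to open) [AND] = 0.735244 × 0.368231 × 0.801138 = 0.216900
Rounded to 4 decimal places: P(Dam spillway gate fails to open) ≈ 0.2169.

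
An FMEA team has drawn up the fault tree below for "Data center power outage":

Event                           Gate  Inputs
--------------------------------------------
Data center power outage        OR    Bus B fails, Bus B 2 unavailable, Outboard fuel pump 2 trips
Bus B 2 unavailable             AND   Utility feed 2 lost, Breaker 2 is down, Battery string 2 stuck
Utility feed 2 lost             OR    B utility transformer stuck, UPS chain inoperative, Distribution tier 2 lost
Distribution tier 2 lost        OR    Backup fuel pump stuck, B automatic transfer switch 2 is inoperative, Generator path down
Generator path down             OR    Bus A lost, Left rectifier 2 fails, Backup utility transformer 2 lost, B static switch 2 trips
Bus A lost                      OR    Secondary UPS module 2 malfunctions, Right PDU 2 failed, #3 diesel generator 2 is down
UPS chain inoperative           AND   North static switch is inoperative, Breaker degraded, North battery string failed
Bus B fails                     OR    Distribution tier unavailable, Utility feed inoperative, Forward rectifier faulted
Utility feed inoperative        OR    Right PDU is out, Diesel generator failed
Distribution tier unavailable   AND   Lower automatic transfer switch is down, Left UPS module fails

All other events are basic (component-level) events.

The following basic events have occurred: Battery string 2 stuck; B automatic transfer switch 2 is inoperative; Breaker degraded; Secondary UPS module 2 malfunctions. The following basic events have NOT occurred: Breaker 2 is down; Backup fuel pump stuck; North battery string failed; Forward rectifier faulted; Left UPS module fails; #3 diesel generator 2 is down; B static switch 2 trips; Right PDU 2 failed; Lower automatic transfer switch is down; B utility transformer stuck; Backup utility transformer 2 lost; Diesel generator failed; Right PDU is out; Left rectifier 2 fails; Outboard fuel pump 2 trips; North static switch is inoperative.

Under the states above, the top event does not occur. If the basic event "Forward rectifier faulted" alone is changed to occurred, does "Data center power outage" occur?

Yes

Counterfactual: set "Forward rectifier faulted" to occurred.
Distribution tier unavailable [AND]: Lower automatic transfer switch is down=not, Left UPS module fails=not → not all inputs occur → does not occur.
Utility feed inoperative [OR]: Right PDU is out=not, Diesel generator failed=not → no input occurs → does not occur.
Bus B fails [OR]: Distribution tier unavailable=not, Utility feed inoperative=not, Forward rectifier faulted=occurs → at least one input occurs → occurs.
UPS chain inoperative [AND]: North static switch is inoperative=not, Breaker degraded=occurs, North battery string failed=not → not all inputs occur → does not occur.
Bus A lost [OR]: Secondary UPS module 2 malfunctions=occurs, Right PDU 2 failed=not, #3 diesel generator 2 is down=not → at least one input occurs → occurs.
Generator path down [OR]: Bus A lost=occurs, Left rectifier 2 fails=not, Backup utility transformer 2 lost=not, B static switch 2 trips=not → at least one input occurs → occurs.
Distribution tier 2 lost [OR]: Backup fuel pump stuck=not, B automatic transfer switch 2 is inoperative=occurs, Generator path down=occurs → at least one input occurs → occurs.
Utility feed 2 lost [OR]: B utility transformer stuck=not, UPS chain inoperative=not, Distribution tier 2 lost=occurs → at least one input occurs → occurs.
Bus B 2 unavailable [AND]: Utility feed 2 lost=occurs, Breaker 2 is down=not, Battery string 2 stuck=occurs → not all inputs occur → does not occur.
Data center power outage [OR]: Bus B fails=occurs, Bus B 2 unavailable=not, Outboard fuel pump 2 trips=not → at least one input occurs → occurs.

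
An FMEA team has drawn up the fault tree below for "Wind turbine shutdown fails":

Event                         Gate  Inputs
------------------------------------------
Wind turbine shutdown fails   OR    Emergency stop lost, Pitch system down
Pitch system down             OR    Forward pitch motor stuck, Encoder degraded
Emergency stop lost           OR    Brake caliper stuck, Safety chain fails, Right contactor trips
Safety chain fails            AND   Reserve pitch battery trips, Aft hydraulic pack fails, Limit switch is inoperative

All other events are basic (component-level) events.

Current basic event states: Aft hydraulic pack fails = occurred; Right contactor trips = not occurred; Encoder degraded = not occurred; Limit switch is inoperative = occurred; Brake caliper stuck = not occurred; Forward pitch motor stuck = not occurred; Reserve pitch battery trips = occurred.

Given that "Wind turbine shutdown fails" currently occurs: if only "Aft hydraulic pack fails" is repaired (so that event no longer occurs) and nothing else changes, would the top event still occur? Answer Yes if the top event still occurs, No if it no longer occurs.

Counterfactual: set "Aft hydraulic pack fails" to not occurred.
Safety chain fails [AND]: Reserve pitch battery trips=occurs, Aft hydraulic pack fails=not, Limit switch is inoperative=occurs → not all inputs occur → does not occur.
Emergency stop lost [OR]: Brake caliper stuck=not, Safety chain fails=not, Right contactor trips=not → no input occurs → does not occur.
Pitch system down [OR]: Forward pitch motor stuck=not, Encoder degraded=not → no input occurs → does not occur.
Wind turbine shutdown fails [OR]: Emergency stop lost=not, Pitch system down=not → no input occurs → does not occur.

No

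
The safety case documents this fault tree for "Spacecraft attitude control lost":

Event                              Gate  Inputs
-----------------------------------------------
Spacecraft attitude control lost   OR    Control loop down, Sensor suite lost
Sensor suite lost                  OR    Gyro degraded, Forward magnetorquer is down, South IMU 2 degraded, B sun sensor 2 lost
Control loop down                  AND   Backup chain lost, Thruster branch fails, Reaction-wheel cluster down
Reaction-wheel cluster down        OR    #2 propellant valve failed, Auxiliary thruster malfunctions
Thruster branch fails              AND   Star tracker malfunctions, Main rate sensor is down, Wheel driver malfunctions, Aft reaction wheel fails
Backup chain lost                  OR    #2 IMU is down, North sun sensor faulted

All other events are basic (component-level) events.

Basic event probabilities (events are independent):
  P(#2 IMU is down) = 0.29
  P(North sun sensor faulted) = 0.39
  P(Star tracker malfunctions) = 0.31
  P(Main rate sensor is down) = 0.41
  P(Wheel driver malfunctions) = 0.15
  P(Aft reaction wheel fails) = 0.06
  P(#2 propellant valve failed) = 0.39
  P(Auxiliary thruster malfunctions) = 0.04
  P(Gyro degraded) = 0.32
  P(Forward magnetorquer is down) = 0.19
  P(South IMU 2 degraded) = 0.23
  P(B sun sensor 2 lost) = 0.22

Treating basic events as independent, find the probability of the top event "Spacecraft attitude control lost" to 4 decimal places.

P(Backup chain lost) [OR] = 1 − (1−0.29) × (1−0.39) = 0.566900
P(Thruster branch fails) [AND] = 0.31 × 0.41 × 0.15 × 0.06 = 0.001144
P(Reaction-wheel cluster down) [OR] = 1 − (1−0.39) × (1−0.04) = 0.414400
P(Control loop down) [AND] = 0.566900 × 0.001144 × 0.414400 = 0.000269
P(Sensor suite lost) [OR] = 1 − (1−0.32) × (1−0.19) × (1−0.23) × (1−0.22) = 0.669190
P(Spacecraft attitude control lost) [OR] = 1 − (1−0.000269) × (1−0.669190) = 0.669279
Rounded to 4 decimal places: P(Spacecraft attitude control lost) ≈ 0.6693.

0.6693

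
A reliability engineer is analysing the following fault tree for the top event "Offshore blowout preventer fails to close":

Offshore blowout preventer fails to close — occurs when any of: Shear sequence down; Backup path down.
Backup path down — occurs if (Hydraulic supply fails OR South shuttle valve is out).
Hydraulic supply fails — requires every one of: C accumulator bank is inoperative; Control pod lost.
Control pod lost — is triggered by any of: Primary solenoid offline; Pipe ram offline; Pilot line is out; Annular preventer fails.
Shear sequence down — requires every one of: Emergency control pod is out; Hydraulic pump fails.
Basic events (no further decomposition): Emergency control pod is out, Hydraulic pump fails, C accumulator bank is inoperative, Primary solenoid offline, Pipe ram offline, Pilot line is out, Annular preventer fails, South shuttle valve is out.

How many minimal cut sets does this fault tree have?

6

Shear sequence down [AND]: one cut set from each child combined → 1 × 1 = 1 cut set(s).
Control pod lost [OR]: union of children's cut sets → 4 cut set(s).
Hydraulic supply fails [AND]: one cut set from each child combined → 1 × 4 = 4 cut set(s).
Backup path down [OR]: union of children's cut sets → 5 cut set(s).
Offshore blowout preventer fails to close [OR]: union of children's cut sets → 6 cut set(s).
Minimal cut sets: {Emergency control pod is out, Hydraulic pump fails}; {C accumulator bank is inoperative, Primary solenoid offline}; {C accumulator bank is inoperative, Pipe ram offline}; {C accumulator bank is inoperative, Pilot line is out}; {Annular preventer fails, C accumulator bank is inoperative}; {South shuttle valve is out}.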